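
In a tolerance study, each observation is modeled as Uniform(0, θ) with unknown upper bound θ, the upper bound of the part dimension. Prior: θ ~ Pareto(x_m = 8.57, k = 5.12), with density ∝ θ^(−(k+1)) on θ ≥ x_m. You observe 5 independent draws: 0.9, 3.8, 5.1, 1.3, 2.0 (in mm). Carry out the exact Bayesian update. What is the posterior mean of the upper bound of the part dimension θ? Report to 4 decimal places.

9.5097

A Pareto(scale x_m, shape k) prior on the upper bound θ of Uniform(0, θ) is conjugate: posterior is Pareto(max(x_m, max xᵢ), k + n).
Sample maximum = 5.1; prior scale x_m = 8.57 → posterior scale = max = 8.57.
Posterior shape = 5.12 + 5 = 10.12.
E[θ|data] = k·x_m/(k−1) = 10.12·8.57/9.12 = 9.5097.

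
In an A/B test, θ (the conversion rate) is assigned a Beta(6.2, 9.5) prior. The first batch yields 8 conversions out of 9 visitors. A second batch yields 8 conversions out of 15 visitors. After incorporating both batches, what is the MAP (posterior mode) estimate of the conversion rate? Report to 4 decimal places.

0.5623

The Beta prior is conjugate to a Binomial/Bernoulli likelihood; the update adds successes to α and failures to β.
After batch 1: Beta(6.2+8, 9.5+1) = Beta(14.2, 10.5).
After batch 2: Beta(14.2+8, 10.5+7) = Beta(22.2, 17.5).
Mode of Beta(a,b) for a,b>1 is (a−1)/(a+b−2) = 21.2/37.7 = 0.5623.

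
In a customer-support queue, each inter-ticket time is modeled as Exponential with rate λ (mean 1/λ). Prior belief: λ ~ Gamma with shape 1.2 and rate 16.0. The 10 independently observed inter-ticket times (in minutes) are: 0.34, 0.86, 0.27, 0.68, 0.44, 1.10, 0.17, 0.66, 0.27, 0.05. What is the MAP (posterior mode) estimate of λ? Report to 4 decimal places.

0.4894

With a Gamma(shape α, rate β) prior on the exponential rate λ, the posterior after n observations with total T = Σxᵢ is Gamma(α+n, β+T).
Sum of observations T = 4.84 minutes; n = 10.
Posterior: Gamma(1.2+10, 16.0+4.84) = Gamma(11.2, 20.84).
Mode = (α−1)/β = 0.4894.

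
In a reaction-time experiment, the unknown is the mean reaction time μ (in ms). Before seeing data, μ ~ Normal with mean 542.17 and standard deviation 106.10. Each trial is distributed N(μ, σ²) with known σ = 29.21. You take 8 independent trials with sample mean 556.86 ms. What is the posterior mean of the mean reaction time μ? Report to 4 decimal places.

556.7221

For Normal data with known variance σ², a Normal(μ₀, σ₀²) prior on μ is conjugate. Posterior precision = 1/σ₀² + n/σ²; posterior mean is the precision-weighted average of μ₀ and x̄.
n·x̄ = 8·556.86 = 4454.88.
σ₀² = 106.10² = 11257.21, σ² = 29.21² = 853.2241; σ² + n·σ₀² = 853.2241 + 8·11257.21 = 90910.9041.
Posterior mean = (μ₀/σ₀² + n·x̄/σ²)/(1/σ₀² + n/σ²) = (σ²·μ₀ + σ₀²·n·x̄)/(σ² + n·σ₀²) = (853.2241·542.17 + 11257.21·4454.88)/90910.9041 = 50612112.195097/90910.9041 = 556.7221.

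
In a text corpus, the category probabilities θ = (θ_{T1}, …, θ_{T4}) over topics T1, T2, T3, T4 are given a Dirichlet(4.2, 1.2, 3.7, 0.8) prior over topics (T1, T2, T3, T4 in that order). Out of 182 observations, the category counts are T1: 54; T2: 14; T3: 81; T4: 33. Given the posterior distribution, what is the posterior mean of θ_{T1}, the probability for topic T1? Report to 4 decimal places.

0.3033

The Dirichlet prior is conjugate to the Multinomial likelihood: each posterior αⱼ = prior αⱼ + observed count nⱼ.
Posterior concentration: (58.2, 15.2, 84.7, 33.8), total = 191.9.
E[θ_{T1}|data] = α_{T1}/Σα = 58.2/191.9 = 0.3033.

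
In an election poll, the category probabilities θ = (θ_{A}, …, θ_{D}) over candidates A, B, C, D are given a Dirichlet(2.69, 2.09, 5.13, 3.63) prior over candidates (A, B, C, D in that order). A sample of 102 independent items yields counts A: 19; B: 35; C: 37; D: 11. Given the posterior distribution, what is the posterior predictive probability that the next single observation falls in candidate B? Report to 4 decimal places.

The Dirichlet prior is conjugate to the Multinomial likelihood: each posterior αⱼ = prior αⱼ + observed count nⱼ.
Posterior concentration: (21.69, 37.09, 42.13, 14.63), total = 115.54.
P(next = B | data) = α_{B}/Σα = 0.3210.

0.3210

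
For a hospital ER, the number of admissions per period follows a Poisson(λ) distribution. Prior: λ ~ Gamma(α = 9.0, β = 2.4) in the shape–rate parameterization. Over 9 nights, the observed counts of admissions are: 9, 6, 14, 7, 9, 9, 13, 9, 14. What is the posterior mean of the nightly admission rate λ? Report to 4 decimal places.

8.6842

With a Gamma(shape α, rate β) prior, the Poisson likelihood is conjugate: the posterior is Gamma(α + ΣXᵢ, β + n).
Sum of counts S = 90 over n = 9 nights.
Posterior: Gamma(α+S, β+n) = Gamma(9.0+90, 2.4+9) = Gamma(99.0, 11.4).
Posterior mean = α/β = 99.0/11.4 = 8.6842.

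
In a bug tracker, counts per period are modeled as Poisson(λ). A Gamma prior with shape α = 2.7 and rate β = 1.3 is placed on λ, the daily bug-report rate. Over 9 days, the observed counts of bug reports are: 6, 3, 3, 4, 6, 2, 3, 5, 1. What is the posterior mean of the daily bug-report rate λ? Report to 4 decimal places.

3.4660

With a Gamma(shape α, rate β) prior, the Poisson likelihood is conjugate: the posterior is Gamma(α + ΣXᵢ, β + n).
Sum of counts S = 33 over n = 9 days.
Posterior: Gamma(α+S, β+n) = Gamma(2.7+33, 1.3+9) = Gamma(35.7, 10.3).
Posterior mean = α/β = 35.7/10.3 = 3.4660.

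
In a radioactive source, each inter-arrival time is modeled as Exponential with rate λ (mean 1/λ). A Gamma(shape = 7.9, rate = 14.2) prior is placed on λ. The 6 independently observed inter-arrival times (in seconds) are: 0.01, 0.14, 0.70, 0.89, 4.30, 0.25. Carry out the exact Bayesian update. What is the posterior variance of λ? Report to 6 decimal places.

With a Gamma(shape α, rate β) prior on the exponential rate λ, the posterior after n observations with total T = Σxᵢ is Gamma(α+n, β+T).
Sum of observations T = 6.29 seconds; n = 6.
Posterior: Gamma(7.9+6, 14.2+6.29) = Gamma(13.9, 20.49).
Var = α/β² = 0.033108.

0.033108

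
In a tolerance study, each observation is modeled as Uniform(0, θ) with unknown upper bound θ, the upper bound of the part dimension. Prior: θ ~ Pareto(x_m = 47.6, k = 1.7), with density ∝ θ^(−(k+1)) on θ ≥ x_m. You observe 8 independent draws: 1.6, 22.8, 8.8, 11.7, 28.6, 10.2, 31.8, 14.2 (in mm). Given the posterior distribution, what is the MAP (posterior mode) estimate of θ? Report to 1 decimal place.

47.6

A Pareto(scale x_m, shape k) prior on the upper bound θ of Uniform(0, θ) is conjugate: posterior is Pareto(max(x_m, max xᵢ), k + n).
Sample maximum = 31.8; prior scale x_m = 47.6 → posterior scale = max = 47.6.
Posterior shape = 1.7 + 8 = 9.7.
The Pareto density is decreasing on [x_m, ∞), so the mode is x_m = 47.6.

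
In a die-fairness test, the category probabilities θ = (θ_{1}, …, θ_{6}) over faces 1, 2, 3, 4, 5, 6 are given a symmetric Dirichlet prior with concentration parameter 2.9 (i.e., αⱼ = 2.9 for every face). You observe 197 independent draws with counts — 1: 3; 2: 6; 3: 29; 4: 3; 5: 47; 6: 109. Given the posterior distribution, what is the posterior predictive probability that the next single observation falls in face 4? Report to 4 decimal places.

0.0275

The Dirichlet prior is conjugate to the Multinomial likelihood: each posterior αⱼ = prior αⱼ + observed count nⱼ.
Posterior concentration: (5.9, 8.9, 31.9, 5.9, 49.9, 111.9), total = 214.4.
P(next = 4 | data) = α_{4}/Σα = 0.0275.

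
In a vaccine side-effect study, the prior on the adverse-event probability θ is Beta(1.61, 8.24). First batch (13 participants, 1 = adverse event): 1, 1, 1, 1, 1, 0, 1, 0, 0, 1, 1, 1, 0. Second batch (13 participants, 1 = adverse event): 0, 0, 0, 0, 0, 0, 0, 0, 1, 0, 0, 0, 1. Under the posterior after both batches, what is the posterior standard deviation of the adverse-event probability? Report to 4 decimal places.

0.0787

The Beta prior is conjugate to a Binomial/Bernoulli likelihood; the update adds successes to α and failures to β.
After batch 1: Beta(1.61+9, 8.24+4) = Beta(10.61, 12.24).
After batch 2: Beta(10.61+2, 12.24+11) = Beta(12.61, 23.24).
Var = αβ/((α+β)²(α+β+1)) = 12.61·23.24/(35.85²·36.85) = 0.00618779; SD = √0.00618779 = 0.0787.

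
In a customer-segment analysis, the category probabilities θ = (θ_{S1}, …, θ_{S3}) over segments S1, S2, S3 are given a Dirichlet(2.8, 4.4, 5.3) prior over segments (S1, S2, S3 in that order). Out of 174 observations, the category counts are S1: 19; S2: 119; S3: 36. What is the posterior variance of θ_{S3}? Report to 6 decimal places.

The Dirichlet prior is conjugate to the Multinomial likelihood: each posterior αⱼ = prior αⱼ + observed count nⱼ.
Posterior concentration: (21.8, 123.4, 41.3), total = 186.5.
Var[θ_j] = α_j(Σα−α_j)/((Σα)²(Σα+1)) = 41.3·145.2/(186.5²·187.5) = 0.000920.

0.000920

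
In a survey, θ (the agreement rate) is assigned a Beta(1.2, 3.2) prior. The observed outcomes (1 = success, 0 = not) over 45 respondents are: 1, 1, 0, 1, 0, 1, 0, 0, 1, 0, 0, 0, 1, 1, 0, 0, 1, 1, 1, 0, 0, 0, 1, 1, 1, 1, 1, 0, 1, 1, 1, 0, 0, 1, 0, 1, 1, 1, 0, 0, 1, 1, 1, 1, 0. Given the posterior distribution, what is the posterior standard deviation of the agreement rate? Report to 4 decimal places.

0.0701

The Beta prior is conjugate to a Binomial/Bernoulli likelihood; the update adds successes to α and failures to β.
Posterior: Beta(α+k, β+n−k) = Beta(1.2+26, 3.2+19) = Beta(27.2, 22.2).
Var = αβ/((α+β)²(α+β+1)) = 27.2·22.2/(49.4²·50.4) = 0.00490950; SD = √0.00490950 = 0.0701.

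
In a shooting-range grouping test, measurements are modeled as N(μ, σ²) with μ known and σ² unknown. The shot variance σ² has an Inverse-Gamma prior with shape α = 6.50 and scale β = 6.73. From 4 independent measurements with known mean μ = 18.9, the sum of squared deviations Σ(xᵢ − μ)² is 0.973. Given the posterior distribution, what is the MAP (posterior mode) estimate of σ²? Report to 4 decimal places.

With known mean μ and an Inverse-Gamma(α, β) prior on σ², the Normal likelihood is conjugate: posterior is Inv-Gamma(α + n/2, β + Σ(xᵢ−μ)²/2).
Posterior: Inv-Gamma(6.50 + 4/2, 6.73 + 0.973/2) = Inv-Gamma(8.50, 7.2165).
Mode = β/(α+1) = 7.2165/9.50 = 0.7596.

0.7596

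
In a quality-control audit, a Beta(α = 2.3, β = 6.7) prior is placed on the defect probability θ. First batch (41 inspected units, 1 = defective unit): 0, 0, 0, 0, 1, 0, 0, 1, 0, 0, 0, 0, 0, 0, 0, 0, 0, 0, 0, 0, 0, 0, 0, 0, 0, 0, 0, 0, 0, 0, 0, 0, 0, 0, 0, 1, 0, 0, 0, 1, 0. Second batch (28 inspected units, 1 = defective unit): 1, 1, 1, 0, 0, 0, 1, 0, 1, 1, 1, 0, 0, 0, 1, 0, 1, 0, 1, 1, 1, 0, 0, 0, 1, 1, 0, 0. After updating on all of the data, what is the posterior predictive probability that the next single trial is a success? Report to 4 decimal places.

The Beta prior is conjugate to a Binomial/Bernoulli likelihood; the update adds successes to α and failures to β.
After batch 1: Beta(2.3+4, 6.7+37) = Beta(6.3, 43.7).
After batch 2: Beta(6.3+14, 43.7+14) = Beta(20.3, 57.7).
For a single future Bernoulli trial, P(success | data) = α/(α+β) = 0.2603.

0.2603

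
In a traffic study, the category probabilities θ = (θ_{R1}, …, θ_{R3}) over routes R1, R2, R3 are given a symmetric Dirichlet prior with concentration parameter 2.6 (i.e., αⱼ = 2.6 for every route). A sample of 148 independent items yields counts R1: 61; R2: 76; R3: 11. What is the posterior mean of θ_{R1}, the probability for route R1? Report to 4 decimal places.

The Dirichlet prior is conjugate to the Multinomial likelihood: each posterior αⱼ = prior αⱼ + observed count nⱼ.
Posterior concentration: (63.6, 78.6, 13.6), total = 155.8.
E[θ_{R1}|data] = α_{R1}/Σα = 63.6/155.8 = 0.4082.

0.4082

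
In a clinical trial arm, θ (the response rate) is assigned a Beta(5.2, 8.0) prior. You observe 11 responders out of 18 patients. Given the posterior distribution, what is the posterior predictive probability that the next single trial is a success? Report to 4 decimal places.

The Beta prior is conjugate to a Binomial/Bernoulli likelihood; the update adds successes to α and failures to β.
Posterior: Beta(α+k, β+n−k) = Beta(5.2+11, 8.0+7) = Beta(16.2, 15.0).
For a single future Bernoulli trial, P(success | data) = α/(α+β) = 0.5192.

0.5192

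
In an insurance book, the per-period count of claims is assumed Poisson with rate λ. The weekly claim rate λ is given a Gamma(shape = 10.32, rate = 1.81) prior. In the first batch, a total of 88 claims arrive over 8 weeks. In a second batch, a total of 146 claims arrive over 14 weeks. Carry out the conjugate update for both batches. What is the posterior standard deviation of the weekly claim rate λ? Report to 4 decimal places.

0.6565

With a Gamma(shape α, rate β) prior, the Poisson likelihood is conjugate: the posterior is Gamma(α + ΣXᵢ, β + n).
After batch 1: Gamma(α+S, β+n) = Gamma(10.32+88, 1.81+8) = Gamma(98.32, 9.81).
After batch 2: Gamma(α+S, β+n) = Gamma(98.32+146, 9.81+14) = Gamma(244.32, 23.81).
SD = √α/β = √244.32/23.81 = 0.6565.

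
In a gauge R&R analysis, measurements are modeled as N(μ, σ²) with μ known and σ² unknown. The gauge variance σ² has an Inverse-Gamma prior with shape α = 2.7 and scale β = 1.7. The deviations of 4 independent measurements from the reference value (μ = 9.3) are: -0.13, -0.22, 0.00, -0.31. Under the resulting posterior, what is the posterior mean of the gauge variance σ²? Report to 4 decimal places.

With known mean μ and an Inverse-Gamma(α, β) prior on σ², the Normal likelihood is conjugate: posterior is Inv-Gamma(α + n/2, β + Σ(xᵢ−μ)²/2).
Σ(xᵢ−μ)² = (-0.13)² + (-0.22)² + (0.00)² + (-0.31)² = 0.1614.
Posterior: Inv-Gamma(2.7 + 4/2, 1.7 + 0.1614/2) = Inv-Gamma(4.70, 1.78070).
E[σ²|data] = β/(α−1) = 1.78070/3.70 = 0.4813.

0.4813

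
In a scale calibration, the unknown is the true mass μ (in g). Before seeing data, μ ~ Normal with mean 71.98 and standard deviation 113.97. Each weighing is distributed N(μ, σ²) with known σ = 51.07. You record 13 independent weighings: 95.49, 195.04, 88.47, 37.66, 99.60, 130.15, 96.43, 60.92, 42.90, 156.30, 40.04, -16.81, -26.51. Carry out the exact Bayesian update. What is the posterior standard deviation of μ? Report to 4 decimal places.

For Normal data with known variance σ², a Normal(μ₀, σ₀²) prior on μ is conjugate. Posterior precision = 1/σ₀² + n/σ²; posterior mean is the precision-weighted average of μ₀ and x̄.
σ₀² = 113.97² = 12989.1609, σ² = 51.07² = 2608.1449; σ² + n·σ₀² = 2608.1449 + 13·12989.1609 = 171467.2366.
Posterior precision = 1/σ₀² + n/σ² = 1/12989.1609 + 13/2608.1449 = (σ² + n·σ₀²)/(σ₀²σ²) = 171467.2366/(12989.1609·2608.1449); posterior variance σₙ² = σ₀²σ²/(σ² + n·σ₀²) = 12989.1609·2608.1449/171467.2366 = 197.574851.
Posterior SD = √σₙ² = √(12989.1609·2608.1449/171467.2366) = 14.0561.

14.0561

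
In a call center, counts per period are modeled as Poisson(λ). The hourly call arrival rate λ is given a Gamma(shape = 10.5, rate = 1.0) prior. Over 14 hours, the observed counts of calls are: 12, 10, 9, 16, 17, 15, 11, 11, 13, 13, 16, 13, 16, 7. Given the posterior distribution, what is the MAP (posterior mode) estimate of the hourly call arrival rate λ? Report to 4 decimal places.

12.5667

With a Gamma(shape α, rate β) prior, the Poisson likelihood is conjugate: the posterior is Gamma(α + ΣXᵢ, β + n).
Sum of counts S = 179 over n = 14 hours.
Posterior: Gamma(α+S, β+n) = Gamma(10.5+179, 1.0+14) = Gamma(189.5, 15.0).
Mode of Gamma(α,β) for α≥1 is (α−1)/β = 188.5/15.0 = 12.5667.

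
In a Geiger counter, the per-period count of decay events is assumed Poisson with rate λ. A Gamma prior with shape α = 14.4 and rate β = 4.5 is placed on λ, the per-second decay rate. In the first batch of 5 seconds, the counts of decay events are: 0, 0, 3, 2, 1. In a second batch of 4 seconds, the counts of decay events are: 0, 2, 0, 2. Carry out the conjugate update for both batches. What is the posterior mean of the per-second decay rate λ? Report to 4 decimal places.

1.8074

With a Gamma(shape α, rate β) prior, the Poisson likelihood is conjugate: the posterior is Gamma(α + ΣXᵢ, β + n).
Batch 1: sum of counts S = 6 over n = 5 seconds.
After batch 1: Gamma(α+S, β+n) = Gamma(14.4+6, 4.5+5) = Gamma(20.4, 9.5).
Batch 2: sum of counts S = 4 over n = 4 seconds.
After batch 2: Gamma(α+S, β+n) = Gamma(20.4+4, 9.5+4) = Gamma(24.4, 13.5).
Posterior mean = α/β = 24.4/13.5 = 1.8074.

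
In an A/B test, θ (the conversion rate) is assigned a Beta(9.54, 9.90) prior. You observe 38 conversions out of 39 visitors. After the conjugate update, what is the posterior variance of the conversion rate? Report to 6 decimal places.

0.002553

The Beta prior is conjugate to a Binomial/Bernoulli likelihood; the update adds successes to α and failures to β.
Posterior: Beta(α+k, β+n−k) = Beta(9.54+38, 9.90+1) = Beta(47.54, 10.90).
Var = αβ/((α+β)²(α+β+1)) = 47.54·10.90/(58.44²·59.44) = 0.002553.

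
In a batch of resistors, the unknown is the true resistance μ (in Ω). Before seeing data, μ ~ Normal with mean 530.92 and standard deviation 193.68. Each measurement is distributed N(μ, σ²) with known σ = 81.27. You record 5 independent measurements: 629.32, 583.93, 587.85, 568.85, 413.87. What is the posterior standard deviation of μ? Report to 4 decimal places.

For Normal data with known variance σ², a Normal(μ₀, σ₀²) prior on μ is conjugate. Posterior precision = 1/σ₀² + n/σ²; posterior mean is the precision-weighted average of μ₀ and x̄.
σ₀² = 193.68² = 37511.9424, σ² = 81.27² = 6604.8129; σ² + n·σ₀² = 6604.8129 + 5·37511.9424 = 194164.5249.
Posterior precision = 1/σ₀² + n/σ² = 1/37511.9424 + 5/6604.8129 = (σ² + n·σ₀²)/(σ₀²σ²) = 194164.5249/(37511.9424·6604.8129); posterior variance σₙ² = σ₀²σ²/(σ² + n·σ₀²) = 37511.9424·6604.8129/194164.5249 = 1276.027952.
Posterior SD = √σₙ² = √(37511.9424·6604.8129/194164.5249) = 35.7215.

35.7215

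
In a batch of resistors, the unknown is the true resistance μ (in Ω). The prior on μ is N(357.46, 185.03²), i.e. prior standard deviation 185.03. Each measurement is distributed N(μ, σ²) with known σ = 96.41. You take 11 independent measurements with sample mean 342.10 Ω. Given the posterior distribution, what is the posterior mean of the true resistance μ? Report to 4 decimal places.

342.4700

For Normal data with known variance σ², a Normal(μ₀, σ₀²) prior on μ is conjugate. Posterior precision = 1/σ₀² + n/σ²; posterior mean is the precision-weighted average of μ₀ and x̄.
n·x̄ = 11·342.10 = 3763.1.
σ₀² = 185.03² = 34236.1009, σ² = 96.41² = 9294.8881; σ² + n·σ₀² = 9294.8881 + 11·34236.1009 = 385891.998.
Posterior mean = (μ₀/σ₀² + n·x̄/σ²)/(1/σ₀² + n/σ²) = (σ²·μ₀ + σ₀²·n·x̄)/(σ² + n·σ₀²) = (9294.8881·357.46 + 34236.1009·3763.1)/385891.998 = 132156421.997016/385891.998 = 342.4700.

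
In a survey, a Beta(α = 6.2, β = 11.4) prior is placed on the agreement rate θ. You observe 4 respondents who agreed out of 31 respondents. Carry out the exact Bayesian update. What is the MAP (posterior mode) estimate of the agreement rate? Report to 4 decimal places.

The Beta prior is conjugate to a Binomial/Bernoulli likelihood; the update adds successes to α and failures to β.
Posterior: Beta(α+k, β+n−k) = Beta(6.2+4, 11.4+27) = Beta(10.2, 38.4).
Mode of Beta(a,b) for a,b>1 is (a−1)/(a+b−2) = 9.2/46.6 = 0.1974.

0.1974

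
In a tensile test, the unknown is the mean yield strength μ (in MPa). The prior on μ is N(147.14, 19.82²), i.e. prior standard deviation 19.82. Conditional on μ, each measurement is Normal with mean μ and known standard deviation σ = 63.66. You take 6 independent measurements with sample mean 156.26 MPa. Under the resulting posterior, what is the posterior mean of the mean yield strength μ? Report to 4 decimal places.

150.4937

For Normal data with known variance σ², a Normal(μ₀, σ₀²) prior on μ is conjugate. Posterior precision = 1/σ₀² + n/σ²; posterior mean is the precision-weighted average of μ₀ and x̄.
n·x̄ = 6·156.26 = 937.56.
σ₀² = 19.82² = 392.8324, σ² = 63.66² = 4052.5956; σ² + n·σ₀² = 4052.5956 + 6·392.8324 = 6409.59.
Posterior mean = (μ₀/σ₀² + n·x̄/σ²)/(1/σ₀² + n/σ²) = (σ²·μ₀ + σ₀²·n·x̄)/(σ² + n·σ₀²) = (4052.5956·147.14 + 392.8324·937.56)/6409.59 = 964602.861528/6409.59 = 150.4937.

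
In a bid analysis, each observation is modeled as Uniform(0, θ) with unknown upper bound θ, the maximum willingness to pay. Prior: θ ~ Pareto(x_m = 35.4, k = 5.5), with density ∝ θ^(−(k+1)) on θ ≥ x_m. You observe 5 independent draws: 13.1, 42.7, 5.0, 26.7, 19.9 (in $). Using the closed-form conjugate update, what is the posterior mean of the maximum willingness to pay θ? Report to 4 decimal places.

A Pareto(scale x_m, shape k) prior on the upper bound θ of Uniform(0, θ) is conjugate: posterior is Pareto(max(x_m, max xᵢ), k + n).
Sample maximum = 42.7; prior scale x_m = 35.4 → posterior scale = max = 42.7.
Posterior shape = 5.5 + 5 = 10.5.
E[θ|data] = k·x_m/(k−1) = 10.5·42.7/9.5 = 47.1947.

47.1947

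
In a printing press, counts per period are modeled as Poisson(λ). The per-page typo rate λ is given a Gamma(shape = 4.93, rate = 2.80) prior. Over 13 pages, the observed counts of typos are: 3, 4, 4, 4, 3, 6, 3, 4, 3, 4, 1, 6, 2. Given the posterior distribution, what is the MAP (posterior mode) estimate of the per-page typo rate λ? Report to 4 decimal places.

With a Gamma(shape α, rate β) prior, the Poisson likelihood is conjugate: the posterior is Gamma(α + ΣXᵢ, β + n).
Sum of counts S = 47 over n = 13 pages.
Posterior: Gamma(α+S, β+n) = Gamma(4.93+47, 2.80+13) = Gamma(51.93, 15.80).
Mode of Gamma(α,β) for α≥1 is (α−1)/β = 50.93/15.80 = 3.2234.

3.2234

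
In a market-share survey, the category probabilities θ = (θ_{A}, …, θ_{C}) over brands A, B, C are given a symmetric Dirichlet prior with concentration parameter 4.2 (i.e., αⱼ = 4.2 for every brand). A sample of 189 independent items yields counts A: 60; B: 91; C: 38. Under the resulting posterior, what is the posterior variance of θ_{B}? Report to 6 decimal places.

0.001230

The Dirichlet prior is conjugate to the Multinomial likelihood: each posterior αⱼ = prior αⱼ + observed count nⱼ.
Posterior concentration: (64.2, 95.2, 42.2), total = 201.6.
Var[θ_j] = α_j(Σα−α_j)/((Σα)²(Σα+1)) = 95.2·106.4/(201.6²·202.6) = 0.001230.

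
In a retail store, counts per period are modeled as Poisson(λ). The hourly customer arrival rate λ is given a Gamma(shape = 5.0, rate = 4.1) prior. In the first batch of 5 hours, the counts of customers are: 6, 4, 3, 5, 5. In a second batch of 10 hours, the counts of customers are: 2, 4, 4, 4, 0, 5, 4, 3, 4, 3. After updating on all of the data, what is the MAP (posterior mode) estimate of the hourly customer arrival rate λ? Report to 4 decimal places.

3.1414

With a Gamma(shape α, rate β) prior, the Poisson likelihood is conjugate: the posterior is Gamma(α + ΣXᵢ, β + n).
Batch 1: sum of counts S = 23 over n = 5 hours.
After batch 1: Gamma(α+S, β+n) = Gamma(5.0+23, 4.1+5) = Gamma(28.0, 9.1).
Batch 2: sum of counts S = 33 over n = 10 hours.
After batch 2: Gamma(α+S, β+n) = Gamma(28.0+33, 9.1+10) = Gamma(61.0, 19.1).
Mode of Gamma(α,β) for α≥1 is (α−1)/β = 60.0/19.1 = 3.1414.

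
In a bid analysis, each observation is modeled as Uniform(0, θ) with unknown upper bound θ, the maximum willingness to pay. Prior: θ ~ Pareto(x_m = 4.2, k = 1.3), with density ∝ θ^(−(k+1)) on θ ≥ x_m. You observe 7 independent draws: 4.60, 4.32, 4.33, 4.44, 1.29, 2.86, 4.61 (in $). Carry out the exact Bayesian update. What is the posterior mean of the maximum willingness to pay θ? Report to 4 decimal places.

A Pareto(scale x_m, shape k) prior on the upper bound θ of Uniform(0, θ) is conjugate: posterior is Pareto(max(x_m, max xᵢ), k + n).
Sample maximum = 4.61; prior scale x_m = 4.2 → posterior scale = max = 4.61.
Posterior shape = 1.3 + 7 = 8.3.
E[θ|data] = k·x_m/(k−1) = 8.3·4.61/7.3 = 5.2415.

5.2415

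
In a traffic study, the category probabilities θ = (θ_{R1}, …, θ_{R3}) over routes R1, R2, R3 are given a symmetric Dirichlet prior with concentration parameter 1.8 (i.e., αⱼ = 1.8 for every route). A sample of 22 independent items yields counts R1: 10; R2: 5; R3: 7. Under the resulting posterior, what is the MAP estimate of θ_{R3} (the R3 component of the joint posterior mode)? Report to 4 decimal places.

The Dirichlet prior is conjugate to the Multinomial likelihood: each posterior αⱼ = prior αⱼ + observed count nⱼ.
Posterior concentration: (11.8, 6.8, 8.8), total = 27.4.
Joint mode component: (α_{R3}−1)/(Σα−K) = 7.8/24.4 = 0.3197.

0.3197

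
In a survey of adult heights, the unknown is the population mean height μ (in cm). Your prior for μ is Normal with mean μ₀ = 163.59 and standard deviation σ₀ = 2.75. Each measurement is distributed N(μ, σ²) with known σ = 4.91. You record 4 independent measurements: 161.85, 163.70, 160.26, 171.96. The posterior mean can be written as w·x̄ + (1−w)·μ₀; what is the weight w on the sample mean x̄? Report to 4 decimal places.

For Normal data with known variance σ², a Normal(μ₀, σ₀²) prior on μ is conjugate. Posterior precision = 1/σ₀² + n/σ²; posterior mean is the precision-weighted average of μ₀ and x̄.
σ₀² = 2.75² = 7.5625, σ² = 4.91² = 24.1081. Prior precision 1/σ₀² = 1/7.5625; data precision n/σ² = 4/24.1081.
w = (n/σ²)/(1/σ₀² + n/σ²) = n·σ₀²/(σ² + n·σ₀²) = 4·7.5625/(24.1081 + 4·7.5625) = 30.25/54.3581 = 0.5565.

0.5565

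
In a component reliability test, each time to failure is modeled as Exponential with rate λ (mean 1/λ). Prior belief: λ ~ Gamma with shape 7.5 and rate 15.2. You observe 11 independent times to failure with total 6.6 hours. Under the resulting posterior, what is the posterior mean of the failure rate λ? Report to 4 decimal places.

0.8486

With a Gamma(shape α, rate β) prior on the exponential rate λ, the posterior after n observations with total T = Σxᵢ is Gamma(α+n, β+T).
Posterior: Gamma(7.5+11, 15.2+6.6) = Gamma(18.5, 21.8).
Posterior mean of λ = α/β = 18.5/21.8 = 0.8486.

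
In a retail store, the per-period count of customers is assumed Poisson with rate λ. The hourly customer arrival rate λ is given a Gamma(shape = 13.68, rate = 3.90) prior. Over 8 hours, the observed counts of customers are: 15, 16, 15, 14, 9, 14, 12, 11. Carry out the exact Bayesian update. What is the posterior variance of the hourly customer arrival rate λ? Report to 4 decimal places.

With a Gamma(shape α, rate β) prior, the Poisson likelihood is conjugate: the posterior is Gamma(α + ΣXᵢ, β + n).
Sum of counts S = 106 over n = 8 hours.
Posterior: Gamma(α+S, β+n) = Gamma(13.68+106, 3.90+8) = Gamma(119.68, 11.90).
Var = α/β² = 119.68/11.90² = 0.8451.

0.8451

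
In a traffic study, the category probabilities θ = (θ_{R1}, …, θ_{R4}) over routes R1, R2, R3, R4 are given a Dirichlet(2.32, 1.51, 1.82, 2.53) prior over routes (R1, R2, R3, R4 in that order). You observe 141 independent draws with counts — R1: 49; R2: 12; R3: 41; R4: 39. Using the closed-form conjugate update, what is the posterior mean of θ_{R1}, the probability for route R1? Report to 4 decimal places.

0.3440

The Dirichlet prior is conjugate to the Multinomial likelihood: each posterior αⱼ = prior αⱼ + observed count nⱼ.
Posterior concentration: (51.32, 13.51, 42.82, 41.53), total = 149.18.
E[θ_{R1}|data] = α_{R1}/Σα = 51.32/149.18 = 0.3440.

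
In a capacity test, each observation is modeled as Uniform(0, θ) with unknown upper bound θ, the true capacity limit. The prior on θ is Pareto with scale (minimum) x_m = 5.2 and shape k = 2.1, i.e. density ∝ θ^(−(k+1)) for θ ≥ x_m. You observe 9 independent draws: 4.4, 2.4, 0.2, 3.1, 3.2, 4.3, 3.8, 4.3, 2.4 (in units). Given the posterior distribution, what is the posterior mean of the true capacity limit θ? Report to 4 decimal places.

5.7149

A Pareto(scale x_m, shape k) prior on the upper bound θ of Uniform(0, θ) is conjugate: posterior is Pareto(max(x_m, max xᵢ), k + n).
Sample maximum = 4.4; prior scale x_m = 5.2 → posterior scale = max = 5.2.
Posterior shape = 2.1 + 9 = 11.1.
E[θ|data] = k·x_m/(k−1) = 11.1·5.2/10.1 = 5.7149.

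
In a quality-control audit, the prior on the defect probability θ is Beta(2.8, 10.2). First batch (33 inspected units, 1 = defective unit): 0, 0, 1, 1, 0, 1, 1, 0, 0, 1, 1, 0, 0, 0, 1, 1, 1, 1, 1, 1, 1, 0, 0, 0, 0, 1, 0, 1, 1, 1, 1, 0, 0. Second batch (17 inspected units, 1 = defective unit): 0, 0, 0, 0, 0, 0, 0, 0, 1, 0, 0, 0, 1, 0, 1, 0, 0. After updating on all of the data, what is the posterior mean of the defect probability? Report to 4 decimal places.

The Beta prior is conjugate to a Binomial/Bernoulli likelihood; the update adds successes to α and failures to β.
After batch 1: Beta(2.8+18, 10.2+15) = Beta(20.8, 25.2).
After batch 2: Beta(20.8+3, 25.2+14) = Beta(23.8, 39.2).
Posterior mean = α/(α+β) = 23.8/63.0 = 0.3778.

0.3778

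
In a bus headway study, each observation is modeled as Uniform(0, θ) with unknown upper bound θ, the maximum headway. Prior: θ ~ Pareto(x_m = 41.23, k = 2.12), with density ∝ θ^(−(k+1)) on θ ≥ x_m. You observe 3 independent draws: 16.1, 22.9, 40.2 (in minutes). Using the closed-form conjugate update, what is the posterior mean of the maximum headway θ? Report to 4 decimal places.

A Pareto(scale x_m, shape k) prior on the upper bound θ of Uniform(0, θ) is conjugate: posterior is Pareto(max(x_m, max xᵢ), k + n).
Sample maximum = 40.2; prior scale x_m = 41.23 → posterior scale = max = 41.23.
Posterior shape = 2.12 + 3 = 5.12.
E[θ|data] = k·x_m/(k−1) = 5.12·41.23/4.12 = 51.2373.

51.2373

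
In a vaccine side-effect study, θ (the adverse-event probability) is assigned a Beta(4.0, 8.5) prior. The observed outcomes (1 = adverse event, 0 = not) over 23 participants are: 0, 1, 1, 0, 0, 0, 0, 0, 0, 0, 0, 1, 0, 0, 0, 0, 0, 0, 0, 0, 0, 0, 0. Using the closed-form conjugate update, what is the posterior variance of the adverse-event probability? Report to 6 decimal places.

0.004337

The Beta prior is conjugate to a Binomial/Bernoulli likelihood; the update adds successes to α and failures to β.
Posterior: Beta(α+k, β+n−k) = Beta(4.0+3, 8.5+20) = Beta(7.0, 28.5).
Var = αβ/((α+β)²(α+β+1)) = 7.0·28.5/(35.5²·36.5) = 0.004337.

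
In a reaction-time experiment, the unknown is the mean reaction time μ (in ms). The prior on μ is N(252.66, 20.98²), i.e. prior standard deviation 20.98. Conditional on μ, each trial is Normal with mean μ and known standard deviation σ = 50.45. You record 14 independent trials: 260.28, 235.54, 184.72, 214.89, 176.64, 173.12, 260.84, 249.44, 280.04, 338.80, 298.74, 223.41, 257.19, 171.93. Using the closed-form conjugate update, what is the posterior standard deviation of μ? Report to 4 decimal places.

For Normal data with known variance σ², a Normal(μ₀, σ₀²) prior on μ is conjugate. Posterior precision = 1/σ₀² + n/σ²; posterior mean is the precision-weighted average of μ₀ and x̄.
σ₀² = 20.98² = 440.1604, σ² = 50.45² = 2545.2025; σ² + n·σ₀² = 2545.2025 + 14·440.1604 = 8707.4481.
Posterior precision = 1/σ₀² + n/σ² = 1/440.1604 + 14/2545.2025 = (σ² + n·σ₀²)/(σ₀²σ²) = 8707.4481/(440.1604·2545.2025); posterior variance σₙ² = σ₀²σ²/(σ² + n·σ₀²) = 440.1604·2545.2025/8707.4481 = 128.659664.
Posterior SD = √σₙ² = √(440.1604·2545.2025/8707.4481) = 11.3428.

11.3428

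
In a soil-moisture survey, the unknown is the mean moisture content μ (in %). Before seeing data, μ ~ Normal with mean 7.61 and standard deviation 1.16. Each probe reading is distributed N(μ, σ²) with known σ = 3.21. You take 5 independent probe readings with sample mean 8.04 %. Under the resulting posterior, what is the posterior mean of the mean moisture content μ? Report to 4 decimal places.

For Normal data with known variance σ², a Normal(μ₀, σ₀²) prior on μ is conjugate. Posterior precision = 1/σ₀² + n/σ²; posterior mean is the precision-weighted average of μ₀ and x̄.
n·x̄ = 5·8.04 = 40.2.
σ₀² = 1.16² = 1.3456, σ² = 3.21² = 10.3041; σ² + n·σ₀² = 10.3041 + 5·1.3456 = 17.0321.
Posterior mean = (μ₀/σ₀² + n·x̄/σ²)/(1/σ₀² + n/σ²) = (σ²·μ₀ + σ₀²·n·x̄)/(σ² + n·σ₀²) = (10.3041·7.61 + 1.3456·40.2)/17.0321 = 132.507321/17.0321 = 7.7799.

7.7799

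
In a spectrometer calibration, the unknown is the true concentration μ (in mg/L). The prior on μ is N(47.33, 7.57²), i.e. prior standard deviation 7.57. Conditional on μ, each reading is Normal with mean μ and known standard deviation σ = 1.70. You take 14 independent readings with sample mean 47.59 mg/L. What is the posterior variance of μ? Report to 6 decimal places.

0.205688

For Normal data with known variance σ², a Normal(μ₀, σ₀²) prior on μ is conjugate. Posterior precision = 1/σ₀² + n/σ²; posterior mean is the precision-weighted average of μ₀ and x̄.
σ₀² = 7.57² = 57.3049, σ² = 1.70² = 2.89; σ² + n·σ₀² = 2.89 + 14·57.3049 = 805.1586.
Posterior precision = 1/σ₀² + n/σ² = 1/57.3049 + 14/2.89 = (σ² + n·σ₀²)/(σ₀²σ²) = 805.1586/(57.3049·2.89); posterior variance σₙ² = σ₀²σ²/(σ² + n·σ₀²) = 57.3049·2.89/805.1586 = 0.205688.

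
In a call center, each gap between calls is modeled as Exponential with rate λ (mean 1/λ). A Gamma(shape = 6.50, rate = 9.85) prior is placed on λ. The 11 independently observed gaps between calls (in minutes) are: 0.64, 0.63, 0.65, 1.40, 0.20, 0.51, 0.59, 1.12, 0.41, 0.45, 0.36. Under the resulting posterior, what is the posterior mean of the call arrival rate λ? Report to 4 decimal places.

1.0410

With a Gamma(shape α, rate β) prior on the exponential rate λ, the posterior after n observations with total T = Σxᵢ is Gamma(α+n, β+T).
Sum of observations T = 6.96 minutes; n = 11.
Posterior: Gamma(6.50+11, 9.85+6.96) = Gamma(17.50, 16.81).
Posterior mean of λ = α/β = 17.50/16.81 = 1.0410.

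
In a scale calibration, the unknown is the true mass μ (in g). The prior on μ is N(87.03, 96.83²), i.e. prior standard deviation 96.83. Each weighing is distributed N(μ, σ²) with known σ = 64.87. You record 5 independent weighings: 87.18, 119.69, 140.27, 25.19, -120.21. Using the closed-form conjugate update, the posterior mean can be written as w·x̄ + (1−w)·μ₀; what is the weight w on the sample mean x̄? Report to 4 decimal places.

0.9176

For Normal data with known variance σ², a Normal(μ₀, σ₀²) prior on μ is conjugate. Posterior precision = 1/σ₀² + n/σ²; posterior mean is the precision-weighted average of μ₀ and x̄.
σ₀² = 96.83² = 9376.0489, σ² = 64.87² = 4208.1169. Prior precision 1/σ₀² = 1/9376.0489; data precision n/σ² = 5/4208.1169.
w = (n/σ²)/(1/σ₀² + n/σ²) = n·σ₀²/(σ² + n·σ₀²) = 5·9376.0489/(4208.1169 + 5·9376.0489) = 46880.2445/51088.3614 = 0.9176.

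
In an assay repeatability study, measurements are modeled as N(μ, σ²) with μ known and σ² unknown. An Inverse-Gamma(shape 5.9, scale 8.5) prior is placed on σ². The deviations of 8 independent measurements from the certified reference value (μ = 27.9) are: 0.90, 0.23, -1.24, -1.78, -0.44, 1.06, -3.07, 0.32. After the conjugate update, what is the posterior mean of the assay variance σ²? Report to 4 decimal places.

1.8772

With known mean μ and an Inverse-Gamma(α, β) prior on σ², the Normal likelihood is conjugate: posterior is Inv-Gamma(α + n/2, β + Σ(xᵢ−μ)²/2).
Σ(xᵢ−μ)² = (0.90)² + (0.23)² + (-1.24)² + (-1.78)² + (-0.44)² + (1.06)² + (-3.07)² + (0.32)² = 16.4134.
Posterior: Inv-Gamma(5.9 + 8/2, 8.5 + 16.4134/2) = Inv-Gamma(9.90, 16.70670).
E[σ²|data] = β/(α−1) = 16.70670/8.90 = 1.8772.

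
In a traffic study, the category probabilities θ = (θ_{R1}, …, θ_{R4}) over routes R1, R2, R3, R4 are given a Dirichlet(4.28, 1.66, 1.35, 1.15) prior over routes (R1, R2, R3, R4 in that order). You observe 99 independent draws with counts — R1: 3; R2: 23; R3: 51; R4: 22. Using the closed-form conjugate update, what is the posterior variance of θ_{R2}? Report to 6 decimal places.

0.001631

The Dirichlet prior is conjugate to the Multinomial likelihood: each posterior αⱼ = prior αⱼ + observed count nⱼ.
Posterior concentration: (7.28, 24.66, 52.35, 23.15), total = 107.44.
Var[θ_j] = α_j(Σα−α_j)/((Σα)²(Σα+1)) = 24.66·82.78/(107.44²·108.44) = 0.001631.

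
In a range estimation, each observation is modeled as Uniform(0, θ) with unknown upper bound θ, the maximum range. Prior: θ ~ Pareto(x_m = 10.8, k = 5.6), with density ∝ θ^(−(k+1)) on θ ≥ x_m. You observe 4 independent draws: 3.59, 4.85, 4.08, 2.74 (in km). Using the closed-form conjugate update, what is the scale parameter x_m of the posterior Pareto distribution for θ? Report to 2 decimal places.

A Pareto(scale x_m, shape k) prior on the upper bound θ of Uniform(0, θ) is conjugate: posterior is Pareto(max(x_m, max xᵢ), k + n).
Sample maximum = 4.85; prior scale x_m = 10.8 → posterior scale = max = 10.80.
Posterior shape = 5.6 + 4 = 9.6.
Posterior scale x_m = 10.80.

10.80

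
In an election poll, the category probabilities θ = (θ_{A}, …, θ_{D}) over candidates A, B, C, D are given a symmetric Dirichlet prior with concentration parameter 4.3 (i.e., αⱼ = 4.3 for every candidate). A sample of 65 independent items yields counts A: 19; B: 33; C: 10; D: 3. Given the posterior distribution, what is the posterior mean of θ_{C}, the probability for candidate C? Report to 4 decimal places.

0.1740

The Dirichlet prior is conjugate to the Multinomial likelihood: each posterior αⱼ = prior αⱼ + observed count nⱼ.
Posterior concentration: (23.3, 37.3, 14.3, 7.3), total = 82.2.
E[θ_{C}|data] = α_{C}/Σα = 14.3/82.2 = 0.1740.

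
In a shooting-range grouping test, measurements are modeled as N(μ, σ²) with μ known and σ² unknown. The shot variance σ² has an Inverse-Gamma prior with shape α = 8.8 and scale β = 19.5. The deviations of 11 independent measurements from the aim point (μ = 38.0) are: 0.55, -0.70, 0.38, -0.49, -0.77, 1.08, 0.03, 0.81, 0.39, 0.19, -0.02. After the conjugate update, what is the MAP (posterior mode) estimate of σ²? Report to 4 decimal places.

With known mean μ and an Inverse-Gamma(α, β) prior on σ², the Normal likelihood is conjugate: posterior is Inv-Gamma(α + n/2, β + Σ(xᵢ−μ)²/2).
Σ(xᵢ−μ)² = (0.55)² + (-0.70)² + (0.38)² + (-0.49)² + (-0.77)² + (1.08)² + (0.03)² + (0.81)² + (0.39)² + (0.19)² + (-0.02)² = 3.7819.
Posterior: Inv-Gamma(8.8 + 11/2, 19.5 + 3.7819/2) = Inv-Gamma(14.30, 21.39095).
Mode = β/(α+1) = 21.39095/15.30 = 1.3981.

1.3981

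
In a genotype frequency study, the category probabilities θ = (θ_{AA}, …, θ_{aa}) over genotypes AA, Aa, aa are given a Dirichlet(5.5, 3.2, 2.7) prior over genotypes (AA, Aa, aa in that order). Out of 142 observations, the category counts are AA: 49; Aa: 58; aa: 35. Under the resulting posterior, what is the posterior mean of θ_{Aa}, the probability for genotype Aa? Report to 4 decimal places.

0.3990

The Dirichlet prior is conjugate to the Multinomial likelihood: each posterior αⱼ = prior αⱼ + observed count nⱼ.
Posterior concentration: (54.5, 61.2, 37.7), total = 153.4.
E[θ_{Aa}|data] = α_{Aa}/Σα = 61.2/153.4 = 0.3990.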